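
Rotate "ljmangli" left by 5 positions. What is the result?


Input: "ljmangli", rotate left by 5
First 5 characters: "ljman"
Remaining characters: "gli"
Concatenate remaining + first: "gli" + "ljman" = "gliljman"

gliljman


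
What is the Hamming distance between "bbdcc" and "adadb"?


Comparing "bbdcc" and "adadb" position by position:
  Position 0: 'b' vs 'a' => differ
  Position 1: 'b' vs 'd' => differ
  Position 2: 'd' vs 'a' => differ
  Position 3: 'c' vs 'd' => differ
  Position 4: 'c' vs 'b' => differ
Total differences (Hamming distance): 5

5


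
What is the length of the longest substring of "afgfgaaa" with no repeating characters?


Input: "afgfgaaa"
Sliding window (track last position of each char):
  Position 0 ('a'): window [0,0] length 1 -- new best
  Position 1 ('f'): window [0,1] length 2 -- new best
  Position 2 ('g'): window [0,2] length 3 -- new best
  Position 3 ('f'): repeat (last at 1), move window start to 2
  Position 3 ('f'): window [2,3] length 2
  Position 4 ('g'): repeat (last at 2), move window start to 3
  Position 4 ('g'): window [3,4] length 2
  Position 5 ('a'): window [3,5] length 3
  Position 6 ('a'): repeat (last at 5), move window start to 6
  Position 6 ('a'): window [6,6] length 1
  Position 7 ('a'): repeat (last at 6), move window start to 7
  Position 7 ('a'): window [7,7] length 1
Longest substring with no repeats: "afg" with length 3

3


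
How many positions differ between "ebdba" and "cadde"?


Comparing "ebdba" and "cadde" position by position:
  Position 0: 'e' vs 'c' => DIFFER
  Position 1: 'b' vs 'a' => DIFFER
  Position 2: 'd' vs 'd' => same
  Position 3: 'b' vs 'd' => DIFFER
  Position 4: 'a' vs 'e' => DIFFER
Positions that differ: 4

4


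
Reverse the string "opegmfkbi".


Input: opegmfkbi
Reading characters right to left:
  Position 8: 'i'
  Position 7: 'b'
  Position 6: 'k'
  Position 5: 'f'
  Position 4: 'm'
  Position 3: 'g'
  Position 2: 'e'
  Position 1: 'p'
  Position 0: 'o'
Reversed: ibkfmgepo

ibkfmgepo


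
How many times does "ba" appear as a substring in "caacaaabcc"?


Searching for "ba" in "caacaaabcc"
Scanning each position:
  Position 0: "ca" => no
  Position 1: "aa" => no
  Position 2: "ac" => no
  Position 3: "ca" => no
  Position 4: "aa" => no
  Position 5: "aa" => no
  Position 6: "ab" => no
  Position 7: "bc" => no
  Position 8: "cc" => no
Total occurrences: 0

0


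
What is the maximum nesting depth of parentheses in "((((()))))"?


Input: "((((()))))"
Tracking depth:
  Position 0 '(': depth becomes 1
  Position 1 '(': depth becomes 2
  Position 2 '(': depth becomes 3
  Position 3 '(': depth becomes 4
  Position 4 '(': depth becomes 5
  Position 5 ')': depth becomes 4
  Position 6 ')': depth becomes 3
  Position 7 ')': depth becomes 2
  Position 8 ')': depth becomes 1
  Position 9 ')': depth becomes 0
Maximum depth reached: 5

5


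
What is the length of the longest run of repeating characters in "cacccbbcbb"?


Input: "cacccbbcbb"
Scanning for longest run:
  Position 1 ('a'): new char, reset run to 1
  Position 2 ('c'): new char, reset run to 1
  Position 3 ('c'): continues run of 'c', length=2
  Position 4 ('c'): continues run of 'c', length=3
  Position 5 ('b'): new char, reset run to 1
  Position 6 ('b'): continues run of 'b', length=2
  Position 7 ('c'): new char, reset run to 1
  Position 8 ('b'): new char, reset run to 1
  Position 9 ('b'): continues run of 'b', length=2
Longest run: 'c' with length 3

3


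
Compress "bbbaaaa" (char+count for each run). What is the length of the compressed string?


Input: bbbaaaa
Runs:
  'b' x 3 => "b3"
  'a' x 4 => "a4"
Compressed: "b3a4"
Compressed length: 4

4


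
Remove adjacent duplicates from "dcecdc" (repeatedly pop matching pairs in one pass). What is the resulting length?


Input: dcecdc
Stack-based adjacent duplicate removal:
  Read 'd': push. Stack: d
  Read 'c': push. Stack: dc
  Read 'e': push. Stack: dce
  Read 'c': push. Stack: dcec
  Read 'd': push. Stack: dcecd
  Read 'c': push. Stack: dcecdc
Final stack: "dcecdc" (length 6)

6


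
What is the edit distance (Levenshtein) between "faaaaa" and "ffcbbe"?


Computing edit distance: "faaaaa" -> "ffcbbe"
DP table:
           f    f    c    b    b    e
      0    1    2    3    4    5    6
  f   1    0    1    2    3    4    5
  a   2    1    1    2    3    4    5
  a   3    2    2    2    3    4    5
  a   4    3    3    3    3    4    5
  a   5    4    4    4    4    4    5
  a   6    5    5    5    5    5    5
Edit distance = dp[6][6] = 5

5


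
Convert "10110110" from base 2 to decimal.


Input: "10110110" in base 2
Positional expansion:
  Digit '1' (value 1) x 2^7 = 128
  Digit '0' (value 0) x 2^6 = 0
  Digit '1' (value 1) x 2^5 = 32
  Digit '1' (value 1) x 2^4 = 16
  Digit '0' (value 0) x 2^3 = 0
  Digit '1' (value 1) x 2^2 = 4
  Digit '1' (value 1) x 2^1 = 2
  Digit '0' (value 0) x 2^0 = 0
Sum = 182

182


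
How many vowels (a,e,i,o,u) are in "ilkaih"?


Input: ilkaih
Checking each character:
  'i' at position 0: vowel (running total: 1)
  'l' at position 1: consonant
  'k' at position 2: consonant
  'a' at position 3: vowel (running total: 2)
  'i' at position 4: vowel (running total: 3)
  'h' at position 5: consonant
Total vowels: 3

3


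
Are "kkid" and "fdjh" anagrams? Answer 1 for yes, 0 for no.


Strings: "kkid", "fdjh"
Sorted first:  dikk
Sorted second: dfhj
Differ at position 1: 'i' vs 'f' => not anagrams

0


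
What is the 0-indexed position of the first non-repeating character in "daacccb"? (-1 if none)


Input: daacccb
Character frequencies:
  'a': 2
  'b': 1
  'c': 3
  'd': 1
Scanning left to right for freq == 1:
  Position 0 ('d'): unique! => answer = 0

0


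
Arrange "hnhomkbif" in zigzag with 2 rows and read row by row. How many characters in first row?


Zigzag "hnhomkbif" into 2 rows:
Placing characters:
  'h' => row 0
  'n' => row 1
  'h' => row 0
  'o' => row 1
  'm' => row 0
  'k' => row 1
  'b' => row 0
  'i' => row 1
  'f' => row 0
Rows:
  Row 0: "hhmbf"
  Row 1: "noki"
First row length: 5

5


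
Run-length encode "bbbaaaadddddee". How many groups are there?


Input: bbbaaaadddddee
Scanning for consecutive runs:
  Group 1: 'b' x 3 (positions 0-2)
  Group 2: 'a' x 4 (positions 3-6)
  Group 3: 'd' x 5 (positions 7-11)
  Group 4: 'e' x 2 (positions 12-13)
Total groups: 4

4


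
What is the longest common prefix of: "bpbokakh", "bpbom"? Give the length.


Words: bpbokakh, bpbom
  Position 0: all 'b' => match
  Position 1: all 'p' => match
  Position 2: all 'b' => match
  Position 3: all 'o' => match
  Position 4: ('k', 'm') => mismatch, stop
LCP = "bpbo" (length 4)

4


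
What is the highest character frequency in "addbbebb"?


Input: addbbebb
Character counts:
  'a': 1
  'b': 4
  'd': 2
  'e': 1
Maximum frequency: 4

4


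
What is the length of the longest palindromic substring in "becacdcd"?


Input: "becacdcd"
Checking substrings for palindromes:
  [2:5] "cac" (len 3) => palindrome
  [4:7] "cdc" (len 3) => palindrome
  [5:8] "dcd" (len 3) => palindrome
Longest palindromic substring: "cac" with length 3

3


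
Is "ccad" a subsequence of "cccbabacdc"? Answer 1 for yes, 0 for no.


Check if "ccad" is a subsequence of "cccbabacdc"
Greedy scan:
  Position 0 ('c'): matches sub[0] = 'c'
  Position 1 ('c'): matches sub[1] = 'c'
  Position 2 ('c'): no match needed
  Position 3 ('b'): no match needed
  Position 4 ('a'): matches sub[2] = 'a'
  Position 5 ('b'): no match needed
  Position 6 ('a'): no match needed
  Position 7 ('c'): no match needed
  Position 8 ('d'): matches sub[3] = 'd'
  Position 9 ('c'): no match needed
All 4 characters matched => is a subsequence

1


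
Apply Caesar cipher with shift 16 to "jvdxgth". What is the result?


Caesar cipher: shift "jvdxgth" by 16
  'j' (pos 9) + 16 = pos 25 = 'z'
  'v' (pos 21) + 16 = pos 11 = 'l'
  'd' (pos 3) + 16 = pos 19 = 't'
  'x' (pos 23) + 16 = pos 13 = 'n'
  'g' (pos 6) + 16 = pos 22 = 'w'
  't' (pos 19) + 16 = pos 9 = 'j'
  'h' (pos 7) + 16 = pos 23 = 'x'
Result: zltnwjx

zltnwjx


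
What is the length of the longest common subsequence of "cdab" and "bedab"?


LCS of "cdab" and "bedab"
DP table:
           b    e    d    a    b
      0    0    0    0    0    0
  c   0    0    0    0    0    0
  d   0    0    0    1    1    1
  a   0    0    0    1    2    2
  b   0    1    1    1    2    3
LCS length = dp[4][5] = 3

3


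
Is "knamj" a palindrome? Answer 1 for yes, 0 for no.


Input: knamj
Reversed: jmank
  Compare pos 0 ('k') with pos 4 ('j'): MISMATCH
  Compare pos 1 ('n') with pos 3 ('m'): MISMATCH
Result: not a palindrome

0


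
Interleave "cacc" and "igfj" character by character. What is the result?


Interleaving "cacc" and "igfj":
  Position 0: 'c' from first, 'i' from second => "ci"
  Position 1: 'a' from first, 'g' from second => "ag"
  Position 2: 'c' from first, 'f' from second => "cf"
  Position 3: 'c' from first, 'j' from second => "cj"
Result: ciagcfcj

ciagcfcj


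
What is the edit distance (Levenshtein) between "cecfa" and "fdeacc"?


Computing edit distance: "cecfa" -> "fdeacc"
DP table:
           f    d    e    a    c    c
      0    1    2    3    4    5    6
  c   1    1    2    3    4    4    5
  e   2    2    2    2    3    4    5
  c   3    3    3    3    3    3    4
  f   4    3    4    4    4    4    4
  a   5    4    4    5    4    5    5
Edit distance = dp[5][6] = 5

5


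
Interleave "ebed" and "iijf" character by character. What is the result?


Interleaving "ebed" and "iijf":
  Position 0: 'e' from first, 'i' from second => "ei"
  Position 1: 'b' from first, 'i' from second => "bi"
  Position 2: 'e' from first, 'j' from second => "ej"
  Position 3: 'd' from first, 'f' from second => "df"
Result: eibiejdf

eibiejdf


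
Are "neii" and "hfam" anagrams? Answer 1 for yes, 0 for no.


Strings: "neii", "hfam"
Sorted first:  eiin
Sorted second: afhm
Differ at position 0: 'e' vs 'a' => not anagrams

0


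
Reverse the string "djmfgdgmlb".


Input: djmfgdgmlb
Reading characters right to left:
  Position 9: 'b'
  Position 8: 'l'
  Position 7: 'm'
  Position 6: 'g'
  Position 5: 'd'
  Position 4: 'g'
  Position 3: 'f'
  Position 2: 'm'
  Position 1: 'j'
  Position 0: 'd'
Reversed: blmgdgfmjd

blmgdgfmjd


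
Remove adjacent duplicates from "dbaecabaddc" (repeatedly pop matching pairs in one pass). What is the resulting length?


Input: dbaecabaddc
Stack-based adjacent duplicate removal:
  Read 'd': push. Stack: d
  Read 'b': push. Stack: db
  Read 'a': push. Stack: dba
  Read 'e': push. Stack: dbae
  Read 'c': push. Stack: dbaec
  Read 'a': push. Stack: dbaeca
  Read 'b': push. Stack: dbaecab
  Read 'a': push. Stack: dbaecaba
  Read 'd': push. Stack: dbaecabad
  Read 'd': matches stack top 'd' => pop. Stack: dbaecaba
  Read 'c': push. Stack: dbaecabac
Final stack: "dbaecabac" (length 9)

9


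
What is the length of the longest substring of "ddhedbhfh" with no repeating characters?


Input: "ddhedbhfh"
Sliding window (track last position of each char):
  Position 0 ('d'): window [0,0] length 1 -- new best
  Position 1 ('d'): repeat (last at 0), move window start to 1
  Position 1 ('d'): window [1,1] length 1
  Position 2 ('h'): window [1,2] length 2 -- new best
  Position 3 ('e'): window [1,3] length 3 -- new best
  Position 4 ('d'): repeat (last at 1), move window start to 2
  Position 4 ('d'): window [2,4] length 3
  Position 5 ('b'): window [2,5] length 4 -- new best
  Position 6 ('h'): repeat (last at 2), move window start to 3
  Position 6 ('h'): window [3,6] length 4
  Position 7 ('f'): window [3,7] length 5 -- new best
  Position 8 ('h'): repeat (last at 6), move window start to 7
  Position 8 ('h'): window [7,8] length 2
Longest substring with no repeats: "edbhf" with length 5

5


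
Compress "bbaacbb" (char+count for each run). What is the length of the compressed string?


Input: bbaacbb
Runs:
  'b' x 2 => "b2"
  'a' x 2 => "a2"
  'c' x 1 => "c1"
  'b' x 2 => "b2"
Compressed: "b2a2c1b2"
Compressed length: 8

8


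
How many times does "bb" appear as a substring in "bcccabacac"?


Searching for "bb" in "bcccabacac"
Scanning each position:
  Position 0: "bc" => no
  Position 1: "cc" => no
  Position 2: "cc" => no
  Position 3: "ca" => no
  Position 4: "ab" => no
  Position 5: "ba" => no
  Position 6: "ac" => no
  Position 7: "ca" => no
  Position 8: "ac" => no
Total occurrences: 0

0


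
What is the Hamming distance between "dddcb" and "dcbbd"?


Comparing "dddcb" and "dcbbd" position by position:
  Position 0: 'd' vs 'd' => same
  Position 1: 'd' vs 'c' => differ
  Position 2: 'd' vs 'b' => differ
  Position 3: 'c' vs 'b' => differ
  Position 4: 'b' vs 'd' => differ
Total differences (Hamming distance): 4

4


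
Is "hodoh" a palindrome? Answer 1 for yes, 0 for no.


Input: hodoh
Reversed: hodoh
  Compare pos 0 ('h') with pos 4 ('h'): match
  Compare pos 1 ('o') with pos 3 ('o'): match
Result: palindrome

1


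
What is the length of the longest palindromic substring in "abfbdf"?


Input: "abfbdf"
Checking substrings for palindromes:
  [1:4] "bfb" (len 3) => palindrome
Longest palindromic substring: "bfb" with length 3

3


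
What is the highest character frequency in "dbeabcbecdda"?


Input: dbeabcbecdda
Character counts:
  'a': 2
  'b': 3
  'c': 2
  'd': 3
  'e': 2
Maximum frequency: 3

3


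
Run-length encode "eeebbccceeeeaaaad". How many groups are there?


Input: eeebbccceeeeaaaad
Scanning for consecutive runs:
  Group 1: 'e' x 3 (positions 0-2)
  Group 2: 'b' x 2 (positions 3-4)
  Group 3: 'c' x 3 (positions 5-7)
  Group 4: 'e' x 4 (positions 8-11)
  Group 5: 'a' x 4 (positions 12-15)
  Group 6: 'd' x 1 (positions 16-16)
Total groups: 6

6


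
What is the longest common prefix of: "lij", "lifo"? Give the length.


Words: lij, lifo
  Position 0: all 'l' => match
  Position 1: all 'i' => match
  Position 2: ('j', 'f') => mismatch, stop
LCP = "li" (length 2)

2


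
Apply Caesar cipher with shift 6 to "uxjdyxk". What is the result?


Caesar cipher: shift "uxjdyxk" by 6
  'u' (pos 20) + 6 = pos 0 = 'a'
  'x' (pos 23) + 6 = pos 3 = 'd'
  'j' (pos 9) + 6 = pos 15 = 'p'
  'd' (pos 3) + 6 = pos 9 = 'j'
  'y' (pos 24) + 6 = pos 4 = 'e'
  'x' (pos 23) + 6 = pos 3 = 'd'
  'k' (pos 10) + 6 = pos 16 = 'q'
Result: adpjedq

adpjedq


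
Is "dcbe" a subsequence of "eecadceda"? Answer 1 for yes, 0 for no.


Check if "dcbe" is a subsequence of "eecadceda"
Greedy scan:
  Position 0 ('e'): no match needed
  Position 1 ('e'): no match needed
  Position 2 ('c'): no match needed
  Position 3 ('a'): no match needed
  Position 4 ('d'): matches sub[0] = 'd'
  Position 5 ('c'): matches sub[1] = 'c'
  Position 6 ('e'): no match needed
  Position 7 ('d'): no match needed
  Position 8 ('a'): no match needed
Only matched 2/4 characters => not a subsequence

0


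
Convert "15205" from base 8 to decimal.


Input: "15205" in base 8
Positional expansion:
  Digit '1' (value 1) x 8^4 = 4096
  Digit '5' (value 5) x 8^3 = 2560
  Digit '2' (value 2) x 8^2 = 128
  Digit '0' (value 0) x 8^1 = 0
  Digit '5' (value 5) x 8^0 = 5
Sum = 6789

6789


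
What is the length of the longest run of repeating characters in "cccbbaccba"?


Input: "cccbbaccba"
Scanning for longest run:
  Position 1 ('c'): continues run of 'c', length=2
  Position 2 ('c'): continues run of 'c', length=3
  Position 3 ('b'): new char, reset run to 1
  Position 4 ('b'): continues run of 'b', length=2
  Position 5 ('a'): new char, reset run to 1
  Position 6 ('c'): new char, reset run to 1
  Position 7 ('c'): continues run of 'c', length=2
  Position 8 ('b'): new char, reset run to 1
  Position 9 ('a'): new char, reset run to 1
Longest run: 'c' with length 3

3


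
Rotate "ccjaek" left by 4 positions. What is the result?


Input: "ccjaek", rotate left by 4
First 4 characters: "ccja"
Remaining characters: "ek"
Concatenate remaining + first: "ek" + "ccja" = "ekccja"

ekccja


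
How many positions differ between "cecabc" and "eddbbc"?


Comparing "cecabc" and "eddbbc" position by position:
  Position 0: 'c' vs 'e' => DIFFER
  Position 1: 'e' vs 'd' => DIFFER
  Position 2: 'c' vs 'd' => DIFFER
  Position 3: 'a' vs 'b' => DIFFER
  Position 4: 'b' vs 'b' => same
  Position 5: 'c' vs 'c' => same
Positions that differ: 4

4


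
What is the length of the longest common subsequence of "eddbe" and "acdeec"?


LCS of "eddbe" and "acdeec"
DP table:
           a    c    d    e    e    c
      0    0    0    0    0    0    0
  e   0    0    0    0    1    1    1
  d   0    0    0    1    1    1    1
  d   0    0    0    1    1    1    1
  b   0    0    0    1    1    1    1
  e   0    0    0    1    2    2    2
LCS length = dp[5][6] = 2

2


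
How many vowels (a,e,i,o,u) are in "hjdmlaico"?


Input: hjdmlaico
Checking each character:
  'h' at position 0: consonant
  'j' at position 1: consonant
  'd' at position 2: consonant
  'm' at position 3: consonant
  'l' at position 4: consonant
  'a' at position 5: vowel (running total: 1)
  'i' at position 6: vowel (running total: 2)
  'c' at position 7: consonant
  'o' at position 8: vowel (running total: 3)
Total vowels: 3

3


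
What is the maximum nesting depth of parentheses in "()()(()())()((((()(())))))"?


Input: "()()(()())()((((()(())))))"
Tracking depth:
  Position 0 '(': depth becomes 1
  Position 1 ')': depth becomes 0
  Position 2 '(': depth becomes 1
  Position 3 ')': depth becomes 0
  Position 4 '(': depth becomes 1
  Position 5 '(': depth becomes 2
  Position 6 ')': depth becomes 1
  Position 7 '(': depth becomes 2
  Position 8 ')': depth becomes 1
  Position 9 ')': depth becomes 0
  Position 10 '(': depth becomes 1
  Position 11 ')': depth becomes 0
  Position 12 '(': depth becomes 1
  Position 13 '(': depth becomes 2
  Position 14 '(': depth becomes 3
  Position 15 '(': depth becomes 4
  Position 16 '(': depth becomes 5
  Position 17 ')': depth becomes 4
  Position 18 '(': depth becomes 5
  Position 19 '(': depth becomes 6
  Position 20 ')': depth becomes 5
  Position 21 ')': depth becomes 4
  Position 22 ')': depth becomes 3
  Position 23 ')': depth becomes 2
  Position 24 ')': depth becomes 1
  Position 25 ')': depth becomes 0
Maximum depth reached: 6

6


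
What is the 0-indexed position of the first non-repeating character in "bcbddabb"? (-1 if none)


Input: bcbddabb
Character frequencies:
  'a': 1
  'b': 4
  'c': 1
  'd': 2
Scanning left to right for freq == 1:
  Position 0 ('b'): freq=4, skip
  Position 1 ('c'): unique! => answer = 1

1


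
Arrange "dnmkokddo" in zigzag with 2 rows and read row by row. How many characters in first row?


Zigzag "dnmkokddo" into 2 rows:
Placing characters:
  'd' => row 0
  'n' => row 1
  'm' => row 0
  'k' => row 1
  'o' => row 0
  'k' => row 1
  'd' => row 0
  'd' => row 1
  'o' => row 0
Rows:
  Row 0: "dmodo"
  Row 1: "nkkd"
First row length: 5

5


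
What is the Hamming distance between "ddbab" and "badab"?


Comparing "ddbab" and "badab" position by position:
  Position 0: 'd' vs 'b' => differ
  Position 1: 'd' vs 'a' => differ
  Position 2: 'b' vs 'd' => differ
  Position 3: 'a' vs 'a' => same
  Position 4: 'b' vs 'b' => same
Total differences (Hamming distance): 3

3


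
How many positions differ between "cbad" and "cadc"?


Comparing "cbad" and "cadc" position by position:
  Position 0: 'c' vs 'c' => same
  Position 1: 'b' vs 'a' => DIFFER
  Position 2: 'a' vs 'd' => DIFFER
  Position 3: 'd' vs 'c' => DIFFER
Positions that differ: 3

3


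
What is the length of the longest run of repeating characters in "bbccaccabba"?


Input: "bbccaccabba"
Scanning for longest run:
  Position 1 ('b'): continues run of 'b', length=2
  Position 2 ('c'): new char, reset run to 1
  Position 3 ('c'): continues run of 'c', length=2
  Position 4 ('a'): new char, reset run to 1
  Position 5 ('c'): new char, reset run to 1
  Position 6 ('c'): continues run of 'c', length=2
  Position 7 ('a'): new char, reset run to 1
  Position 8 ('b'): new char, reset run to 1
  Position 9 ('b'): continues run of 'b', length=2
  Position 10 ('a'): new char, reset run to 1
Longest run: 'b' with length 2

2


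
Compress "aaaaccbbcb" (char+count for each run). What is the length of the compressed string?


Input: aaaaccbbcb
Runs:
  'a' x 4 => "a4"
  'c' x 2 => "c2"
  'b' x 2 => "b2"
  'c' x 1 => "c1"
  'b' x 1 => "b1"
Compressed: "a4c2b2c1b1"
Compressed length: 10

10


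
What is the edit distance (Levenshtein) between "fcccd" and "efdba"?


Computing edit distance: "fcccd" -> "efdba"
DP table:
           e    f    d    b    a
      0    1    2    3    4    5
  f   1    1    1    2    3    4
  c   2    2    2    2    3    4
  c   3    3    3    3    3    4
  c   4    4    4    4    4    4
  d   5    5    5    4    5    5
Edit distance = dp[5][5] = 5

5


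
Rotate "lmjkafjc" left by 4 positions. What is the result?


Input: "lmjkafjc", rotate left by 4
First 4 characters: "lmjk"
Remaining characters: "afjc"
Concatenate remaining + first: "afjc" + "lmjk" = "afjclmjk"

afjclmjk


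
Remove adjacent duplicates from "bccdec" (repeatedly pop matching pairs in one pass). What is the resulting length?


Input: bccdec
Stack-based adjacent duplicate removal:
  Read 'b': push. Stack: b
  Read 'c': push. Stack: bc
  Read 'c': matches stack top 'c' => pop. Stack: b
  Read 'd': push. Stack: bd
  Read 'e': push. Stack: bde
  Read 'c': push. Stack: bdec
Final stack: "bdec" (length 4)

4


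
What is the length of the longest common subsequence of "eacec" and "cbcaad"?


LCS of "eacec" and "cbcaad"
DP table:
           c    b    c    a    a    d
      0    0    0    0    0    0    0
  e   0    0    0    0    0    0    0
  a   0    0    0    0    1    1    1
  c   0    1    1    1    1    1    1
  e   0    1    1    1    1    1    1
  c   0    1    1    2    2    2    2
LCS length = dp[5][6] = 2

2


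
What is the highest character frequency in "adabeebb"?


Input: adabeebb
Character counts:
  'a': 2
  'b': 3
  'd': 1
  'e': 2
Maximum frequency: 3

3


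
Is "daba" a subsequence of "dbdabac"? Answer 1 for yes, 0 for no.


Check if "daba" is a subsequence of "dbdabac"
Greedy scan:
  Position 0 ('d'): matches sub[0] = 'd'
  Position 1 ('b'): no match needed
  Position 2 ('d'): no match needed
  Position 3 ('a'): matches sub[1] = 'a'
  Position 4 ('b'): matches sub[2] = 'b'
  Position 5 ('a'): matches sub[3] = 'a'
  Position 6 ('c'): no match needed
All 4 characters matched => is a subsequence

1


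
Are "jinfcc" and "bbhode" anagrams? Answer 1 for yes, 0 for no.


Strings: "jinfcc", "bbhode"
Sorted first:  ccfijn
Sorted second: bbdeho
Differ at position 0: 'c' vs 'b' => not anagrams

0


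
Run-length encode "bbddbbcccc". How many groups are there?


Input: bbddbbcccc
Scanning for consecutive runs:
  Group 1: 'b' x 2 (positions 0-1)
  Group 2: 'd' x 2 (positions 2-3)
  Group 3: 'b' x 2 (positions 4-5)
  Group 4: 'c' x 4 (positions 6-9)
Total groups: 4

4


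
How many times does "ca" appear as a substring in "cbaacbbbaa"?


Searching for "ca" in "cbaacbbbaa"
Scanning each position:
  Position 0: "cb" => no
  Position 1: "ba" => no
  Position 2: "aa" => no
  Position 3: "ac" => no
  Position 4: "cb" => no
  Position 5: "bb" => no
  Position 6: "bb" => no
  Position 7: "ba" => no
  Position 8: "aa" => no
Total occurrences: 0

0


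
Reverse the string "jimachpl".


Input: jimachpl
Reading characters right to left:
  Position 7: 'l'
  Position 6: 'p'
  Position 5: 'h'
  Position 4: 'c'
  Position 3: 'a'
  Position 2: 'm'
  Position 1: 'i'
  Position 0: 'j'
Reversed: lphcamij

lphcamij


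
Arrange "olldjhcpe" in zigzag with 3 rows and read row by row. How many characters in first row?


Zigzag "olldjhcpe" into 3 rows:
Placing characters:
  'o' => row 0
  'l' => row 1
  'l' => row 2
  'd' => row 1
  'j' => row 0
  'h' => row 1
  'c' => row 2
  'p' => row 1
  'e' => row 0
Rows:
  Row 0: "oje"
  Row 1: "ldhp"
  Row 2: "lc"
First row length: 3

3


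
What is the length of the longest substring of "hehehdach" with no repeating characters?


Input: "hehehdach"
Sliding window (track last position of each char):
  Position 0 ('h'): window [0,0] length 1 -- new best
  Position 1 ('e'): window [0,1] length 2 -- new best
  Position 2 ('h'): repeat (last at 0), move window start to 1
  Position 2 ('h'): window [1,2] length 2
  Position 3 ('e'): repeat (last at 1), move window start to 2
  Position 3 ('e'): window [2,3] length 2
  Position 4 ('h'): repeat (last at 2), move window start to 3
  Position 4 ('h'): window [3,4] length 2
  Position 5 ('d'): window [3,5] length 3 -- new best
  Position 6 ('a'): window [3,6] length 4 -- new best
  Position 7 ('c'): window [3,7] length 5 -- new best
  Position 8 ('h'): repeat (last at 4), move window start to 5
  Position 8 ('h'): window [5,8] length 4
Longest substring with no repeats: "ehdac" with length 5

5


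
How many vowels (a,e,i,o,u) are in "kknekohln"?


Input: kknekohln
Checking each character:
  'k' at position 0: consonant
  'k' at position 1: consonant
  'n' at position 2: consonant
  'e' at position 3: vowel (running total: 1)
  'k' at position 4: consonant
  'o' at position 5: vowel (running total: 2)
  'h' at position 6: consonant
  'l' at position 7: consonant
  'n' at position 8: consonant
Total vowels: 2

2


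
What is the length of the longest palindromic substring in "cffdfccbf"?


Input: "cffdfccbf"
Checking substrings for palindromes:
  [2:5] "fdf" (len 3) => palindrome
  [1:3] "ff" (len 2) => palindrome
  [5:7] "cc" (len 2) => palindrome
Longest palindromic substring: "fdf" with length 3

3


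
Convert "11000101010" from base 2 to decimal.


Input: "11000101010" in base 2
Positional expansion:
  Digit '1' (value 1) x 2^10 = 1024
  Digit '1' (value 1) x 2^9 = 512
  Digit '0' (value 0) x 2^8 = 0
  Digit '0' (value 0) x 2^7 = 0
  Digit '0' (value 0) x 2^6 = 0
  Digit '1' (value 1) x 2^5 = 32
  Digit '0' (value 0) x 2^4 = 0
  Digit '1' (value 1) x 2^3 = 8
  Digit '0' (value 0) x 2^2 = 0
  Digit '1' (value 1) x 2^1 = 2
  Digit '0' (value 0) x 2^0 = 0
Sum = 1578

1578


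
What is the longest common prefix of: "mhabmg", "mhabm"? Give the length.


Words: mhabmg, mhabm
  Position 0: all 'm' => match
  Position 1: all 'h' => match
  Position 2: all 'a' => match
  Position 3: all 'b' => match
  Position 4: all 'm' => match
LCP = "mhabm" (length 5)

5


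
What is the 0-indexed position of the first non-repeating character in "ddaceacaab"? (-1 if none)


Input: ddaceacaab
Character frequencies:
  'a': 4
  'b': 1
  'c': 2
  'd': 2
  'e': 1
Scanning left to right for freq == 1:
  Position 0 ('d'): freq=2, skip
  Position 1 ('d'): freq=2, skip
  Position 2 ('a'): freq=4, skip
  Position 3 ('c'): freq=2, skip
  Position 4 ('e'): unique! => answer = 4

4


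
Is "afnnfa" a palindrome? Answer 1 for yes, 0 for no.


Input: afnnfa
Reversed: afnnfa
  Compare pos 0 ('a') with pos 5 ('a'): match
  Compare pos 1 ('f') with pos 4 ('f'): match
  Compare pos 2 ('n') with pos 3 ('n'): match
Result: palindrome

1


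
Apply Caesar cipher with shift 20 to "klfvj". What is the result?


Caesar cipher: shift "klfvj" by 20
  'k' (pos 10) + 20 = pos 4 = 'e'
  'l' (pos 11) + 20 = pos 5 = 'f'
  'f' (pos 5) + 20 = pos 25 = 'z'
  'v' (pos 21) + 20 = pos 15 = 'p'
  'j' (pos 9) + 20 = pos 3 = 'd'
Result: efzpd

efzpd


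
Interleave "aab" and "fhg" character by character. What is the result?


Interleaving "aab" and "fhg":
  Position 0: 'a' from first, 'f' from second => "af"
  Position 1: 'a' from first, 'h' from second => "ah"
  Position 2: 'b' from first, 'g' from second => "bg"
Result: afahbg

afahbg


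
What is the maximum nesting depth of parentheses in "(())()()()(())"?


Input: "(())()()()(())"
Tracking depth:
  Position 0 '(': depth becomes 1
  Position 1 '(': depth becomes 2
  Position 2 ')': depth becomes 1
  Position 3 ')': depth becomes 0
  Position 4 '(': depth becomes 1
  Position 5 ')': depth becomes 0
  Position 6 '(': depth becomes 1
  Position 7 ')': depth becomes 0
  Position 8 '(': depth becomes 1
  Position 9 ')': depth becomes 0
  Position 10 '(': depth becomes 1
  Position 11 '(': depth becomes 2
  Position 12 ')': depth becomes 1
  Position 13 ')': depth becomes 0
Maximum depth reached: 2

2


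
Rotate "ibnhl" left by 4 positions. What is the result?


Input: "ibnhl", rotate left by 4
First 4 characters: "ibnh"
Remaining characters: "l"
Concatenate remaining + first: "l" + "ibnh" = "libnh"

libnh


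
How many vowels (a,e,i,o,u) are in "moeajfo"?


Input: moeajfo
Checking each character:
  'm' at position 0: consonant
  'o' at position 1: vowel (running total: 1)
  'e' at position 2: vowel (running total: 2)
  'a' at position 3: vowel (running total: 3)
  'j' at position 4: consonant
  'f' at position 5: consonant
  'o' at position 6: vowel (running total: 4)
Total vowels: 4

4


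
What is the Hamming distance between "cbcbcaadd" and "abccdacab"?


Comparing "cbcbcaadd" and "abccdacab" position by position:
  Position 0: 'c' vs 'a' => differ
  Position 1: 'b' vs 'b' => same
  Position 2: 'c' vs 'c' => same
  Position 3: 'b' vs 'c' => differ
  Position 4: 'c' vs 'd' => differ
  Position 5: 'a' vs 'a' => same
  Position 6: 'a' vs 'c' => differ
  Position 7: 'd' vs 'a' => differ
  Position 8: 'd' vs 'b' => differ
Total differences (Hamming distance): 6

6


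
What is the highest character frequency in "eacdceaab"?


Input: eacdceaab
Character counts:
  'a': 3
  'b': 1
  'c': 2
  'd': 1
  'e': 2
Maximum frequency: 3

3


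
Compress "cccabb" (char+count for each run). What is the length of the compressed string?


Input: cccabb
Runs:
  'c' x 3 => "c3"
  'a' x 1 => "a1"
  'b' x 2 => "b2"
Compressed: "c3a1b2"
Compressed length: 6

6


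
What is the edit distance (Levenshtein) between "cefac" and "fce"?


Computing edit distance: "cefac" -> "fce"
DP table:
           f    c    e
      0    1    2    3
  c   1    1    1    2
  e   2    2    2    1
  f   3    2    3    2
  a   4    3    3    3
  c   5    4    3    4
Edit distance = dp[5][3] = 4

4


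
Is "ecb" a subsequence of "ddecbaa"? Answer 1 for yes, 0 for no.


Check if "ecb" is a subsequence of "ddecbaa"
Greedy scan:
  Position 0 ('d'): no match needed
  Position 1 ('d'): no match needed
  Position 2 ('e'): matches sub[0] = 'e'
  Position 3 ('c'): matches sub[1] = 'c'
  Position 4 ('b'): matches sub[2] = 'b'
  Position 5 ('a'): no match needed
  Position 6 ('a'): no match needed
All 3 characters matched => is a subsequence

1


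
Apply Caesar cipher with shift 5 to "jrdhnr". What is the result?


Caesar cipher: shift "jrdhnr" by 5
  'j' (pos 9) + 5 = pos 14 = 'o'
  'r' (pos 17) + 5 = pos 22 = 'w'
  'd' (pos 3) + 5 = pos 8 = 'i'
  'h' (pos 7) + 5 = pos 12 = 'm'
  'n' (pos 13) + 5 = pos 18 = 's'
  'r' (pos 17) + 5 = pos 22 = 'w'
Result: owimsw

owimsw


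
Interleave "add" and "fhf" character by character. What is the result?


Interleaving "add" and "fhf":
  Position 0: 'a' from first, 'f' from second => "af"
  Position 1: 'd' from first, 'h' from second => "dh"
  Position 2: 'd' from first, 'f' from second => "df"
Result: afdhdf

afdhdf


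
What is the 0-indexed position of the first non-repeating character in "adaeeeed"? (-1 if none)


Input: adaeeeed
Character frequencies:
  'a': 2
  'd': 2
  'e': 4
Scanning left to right for freq == 1:
  Position 0 ('a'): freq=2, skip
  Position 1 ('d'): freq=2, skip
  Position 2 ('a'): freq=2, skip
  Position 3 ('e'): freq=4, skip
  Position 4 ('e'): freq=4, skip
  Position 5 ('e'): freq=4, skip
  Position 6 ('e'): freq=4, skip
  Position 7 ('d'): freq=2, skip
  No unique character found => answer = -1

-1


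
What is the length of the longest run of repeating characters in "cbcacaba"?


Input: "cbcacaba"
Scanning for longest run:
  Position 1 ('b'): new char, reset run to 1
  Position 2 ('c'): new char, reset run to 1
  Position 3 ('a'): new char, reset run to 1
  Position 4 ('c'): new char, reset run to 1
  Position 5 ('a'): new char, reset run to 1
  Position 6 ('b'): new char, reset run to 1
  Position 7 ('a'): new char, reset run to 1
Longest run: 'c' with length 1

1


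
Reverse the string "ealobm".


Input: ealobm
Reading characters right to left:
  Position 5: 'm'
  Position 4: 'b'
  Position 3: 'o'
  Position 2: 'l'
  Position 1: 'a'
  Position 0: 'e'
Reversed: mbolae

mbolae


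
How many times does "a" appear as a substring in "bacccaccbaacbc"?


Searching for "a" in "bacccaccbaacbc"
Scanning each position:
  Position 0: "b" => no
  Position 1: "a" => MATCH
  Position 2: "c" => no
  Position 3: "c" => no
  Position 4: "c" => no
  Position 5: "a" => MATCH
  Position 6: "c" => no
  Position 7: "c" => no
  Position 8: "b" => no
  Position 9: "a" => MATCH
  Position 10: "a" => MATCH
  Position 11: "c" => no
  Position 12: "b" => no
  Position 13: "c" => no
Total occurrences: 4

4


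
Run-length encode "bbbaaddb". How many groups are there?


Input: bbbaaddb
Scanning for consecutive runs:
  Group 1: 'b' x 3 (positions 0-2)
  Group 2: 'a' x 2 (positions 3-4)
  Group 3: 'd' x 2 (positions 5-6)
  Group 4: 'b' x 1 (positions 7-7)
Total groups: 4

4


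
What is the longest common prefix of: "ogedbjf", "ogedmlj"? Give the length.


Words: ogedbjf, ogedmlj
  Position 0: all 'o' => match
  Position 1: all 'g' => match
  Position 2: all 'e' => match
  Position 3: all 'd' => match
  Position 4: ('b', 'm') => mismatch, stop
LCP = "oged" (length 4)

4


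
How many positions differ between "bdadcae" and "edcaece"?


Comparing "bdadcae" and "edcaece" position by position:
  Position 0: 'b' vs 'e' => DIFFER
  Position 1: 'd' vs 'd' => same
  Position 2: 'a' vs 'c' => DIFFER
  Position 3: 'd' vs 'a' => DIFFER
  Position 4: 'c' vs 'e' => DIFFER
  Position 5: 'a' vs 'c' => DIFFER
  Position 6: 'e' vs 'e' => same
Positions that differ: 5

5


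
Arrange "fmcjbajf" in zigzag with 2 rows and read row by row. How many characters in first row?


Zigzag "fmcjbajf" into 2 rows:
Placing characters:
  'f' => row 0
  'm' => row 1
  'c' => row 0
  'j' => row 1
  'b' => row 0
  'a' => row 1
  'j' => row 0
  'f' => row 1
Rows:
  Row 0: "fcbj"
  Row 1: "mjaf"
First row length: 4

4


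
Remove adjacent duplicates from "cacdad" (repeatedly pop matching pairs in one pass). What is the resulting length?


Input: cacdad
Stack-based adjacent duplicate removal:
  Read 'c': push. Stack: c
  Read 'a': push. Stack: ca
  Read 'c': push. Stack: cac
  Read 'd': push. Stack: cacd
  Read 'a': push. Stack: cacda
  Read 'd': push. Stack: cacdad
Final stack: "cacdad" (length 6)

6


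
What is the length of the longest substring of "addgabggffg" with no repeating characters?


Input: "addgabggffg"
Sliding window (track last position of each char):
  Position 0 ('a'): window [0,0] length 1 -- new best
  Position 1 ('d'): window [0,1] length 2 -- new best
  Position 2 ('d'): repeat (last at 1), move window start to 2
  Position 2 ('d'): window [2,2] length 1
  Position 3 ('g'): window [2,3] length 2
  Position 4 ('a'): window [2,4] length 3 -- new best
  Position 5 ('b'): window [2,5] length 4 -- new best
  Position 6 ('g'): repeat (last at 3), move window start to 4
  Position 6 ('g'): window [4,6] length 3
  Position 7 ('g'): repeat (last at 6), move window start to 7
  Position 7 ('g'): window [7,7] length 1
  Position 8 ('f'): window [7,8] length 2
  Position 9 ('f'): repeat (last at 8), move window start to 9
  Position 9 ('f'): window [9,9] length 1
  Position 10 ('g'): window [9,10] length 2
Longest substring with no repeats: "dgab" with length 4

4


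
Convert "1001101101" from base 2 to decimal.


Input: "1001101101" in base 2
Positional expansion:
  Digit '1' (value 1) x 2^9 = 512
  Digit '0' (value 0) x 2^8 = 0
  Digit '0' (value 0) x 2^7 = 0
  Digit '1' (value 1) x 2^6 = 64
  Digit '1' (value 1) x 2^5 = 32
  Digit '0' (value 0) x 2^4 = 0
  Digit '1' (value 1) x 2^3 = 8
  Digit '1' (value 1) x 2^2 = 4
  Digit '0' (value 0) x 2^1 = 0
  Digit '1' (value 1) x 2^0 = 1
Sum = 621

621


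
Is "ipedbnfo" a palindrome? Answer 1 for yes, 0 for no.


Input: ipedbnfo
Reversed: ofnbdepi
  Compare pos 0 ('i') with pos 7 ('o'): MISMATCH
  Compare pos 1 ('p') with pos 6 ('f'): MISMATCH
  Compare pos 2 ('e') with pos 5 ('n'): MISMATCH
  Compare pos 3 ('d') with pos 4 ('b'): MISMATCH
Result: not a palindrome

0


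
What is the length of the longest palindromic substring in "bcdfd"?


Input: "bcdfd"
Checking substrings for palindromes:
  [2:5] "dfd" (len 3) => palindrome
Longest palindromic substring: "dfd" with length 3

3


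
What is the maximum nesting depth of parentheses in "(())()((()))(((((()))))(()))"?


Input: "(())()((()))(((((()))))(()))"
Tracking depth:
  Position 0 '(': depth becomes 1
  Position 1 '(': depth becomes 2
  Position 2 ')': depth becomes 1
  Position 3 ')': depth becomes 0
  Position 4 '(': depth becomes 1
  Position 5 ')': depth becomes 0
  Position 6 '(': depth becomes 1
  Position 7 '(': depth becomes 2
  Position 8 '(': depth becomes 3
  Position 9 ')': depth becomes 2
  Position 10 ')': depth becomes 1
  Position 11 ')': depth becomes 0
  Position 12 '(': depth becomes 1
  Position 13 '(': depth becomes 2
  Position 14 '(': depth becomes 3
  Position 15 '(': depth becomes 4
  Position 16 '(': depth becomes 5
  Position 17 '(': depth becomes 6
  Position 18 ')': depth becomes 5
  Position 19 ')': depth becomes 4
  Position 20 ')': depth becomes 3
  Position 21 ')': depth becomes 2
  Position 22 ')': depth becomes 1
  Position 23 '(': depth becomes 2
  Position 24 '(': depth becomes 3
  Position 25 ')': depth becomes 2
  Position 26 ')': depth becomes 1
  Position 27 ')': depth becomes 0
Maximum depth reached: 6

6


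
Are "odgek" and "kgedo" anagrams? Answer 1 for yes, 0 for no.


Strings: "odgek", "kgedo"
Sorted first:  degko
Sorted second: degko
Sorted forms match => anagrams

1


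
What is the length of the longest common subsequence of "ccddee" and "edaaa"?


LCS of "ccddee" and "edaaa"
DP table:
           e    d    a    a    a
      0    0    0    0    0    0
  c   0    0    0    0    0    0
  c   0    0    0    0    0    0
  d   0    0    1    1    1    1
  d   0    0    1    1    1    1
  e   0    1    1    1    1    1
  e   0    1    1    1    1    1
LCS length = dp[6][5] = 1

1


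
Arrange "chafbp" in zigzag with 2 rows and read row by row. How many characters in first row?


Zigzag "chafbp" into 2 rows:
Placing characters:
  'c' => row 0
  'h' => row 1
  'a' => row 0
  'f' => row 1
  'b' => row 0
  'p' => row 1
Rows:
  Row 0: "cab"
  Row 1: "hfp"
First row length: 3

3


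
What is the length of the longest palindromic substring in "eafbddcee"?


Input: "eafbddcee"
Checking substrings for palindromes:
  [4:6] "dd" (len 2) => palindrome
  [7:9] "ee" (len 2) => palindrome
Longest palindromic substring: "dd" with length 2

2


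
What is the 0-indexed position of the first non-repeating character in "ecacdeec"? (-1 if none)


Input: ecacdeec
Character frequencies:
  'a': 1
  'c': 3
  'd': 1
  'e': 3
Scanning left to right for freq == 1:
  Position 0 ('e'): freq=3, skip
  Position 1 ('c'): freq=3, skip
  Position 2 ('a'): unique! => answer = 2

2


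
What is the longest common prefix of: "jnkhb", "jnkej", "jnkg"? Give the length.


Words: jnkhb, jnkej, jnkg
  Position 0: all 'j' => match
  Position 1: all 'n' => match
  Position 2: all 'k' => match
  Position 3: ('h', 'e', 'g') => mismatch, stop
LCP = "jnk" (length 3)

3


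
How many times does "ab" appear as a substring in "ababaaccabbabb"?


Searching for "ab" in "ababaaccabbabb"
Scanning each position:
  Position 0: "ab" => MATCH
  Position 1: "ba" => no
  Position 2: "ab" => MATCH
  Position 3: "ba" => no
  Position 4: "aa" => no
  Position 5: "ac" => no
  Position 6: "cc" => no
  Position 7: "ca" => no
  Position 8: "ab" => MATCH
  Position 9: "bb" => no
  Position 10: "ba" => no
  Position 11: "ab" => MATCH
  Position 12: "bb" => no
Total occurrences: 4

4
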